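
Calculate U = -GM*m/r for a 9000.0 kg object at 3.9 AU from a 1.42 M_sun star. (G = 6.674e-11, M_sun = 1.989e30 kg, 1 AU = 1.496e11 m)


M = 1.42 * 1.989e30 kg = 2.82438e+30 kg; r = 3.9 AU * 1.496e11 m/AU = 5.8344e+11 m. U = -GM*m/r = -(6.674e-11 * 2.82438e+30 * 9000.0) / 5.8344e+11 = -2.908e+12

-2.908e+12 J


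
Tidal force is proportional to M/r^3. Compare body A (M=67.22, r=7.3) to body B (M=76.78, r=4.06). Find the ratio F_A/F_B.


Ratio = (M1/r1^3) / (M2/r2^3) = (67.22/7.3^3) / (76.78/4.06^3) = 0.1506

0.1506


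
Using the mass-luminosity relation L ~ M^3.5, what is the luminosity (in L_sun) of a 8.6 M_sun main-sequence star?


L/L_sun = (M/M_sun)^3.5 = 8.6^3.5 = 1865.2823

1865.2823 L_sun


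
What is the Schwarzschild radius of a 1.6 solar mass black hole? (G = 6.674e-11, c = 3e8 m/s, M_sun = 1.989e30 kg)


M = 1.6 * 1.989e30 kg = 3.1824e+30 kg. rs = 2GM/c^2 = 2 * 6.674e-11 * 3.1824e+30 / (3e8)^2 = 4719.8528

4719.8528 m


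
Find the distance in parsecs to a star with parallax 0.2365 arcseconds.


d = 1/p = 1/0.2365 = 4.2283

4.2283 pc


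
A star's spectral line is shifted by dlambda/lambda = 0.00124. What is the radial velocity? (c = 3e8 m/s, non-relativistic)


v = (dlambda/lambda) * c = 0.00124 * 3e8 = 372000.0

372000.0 m/s


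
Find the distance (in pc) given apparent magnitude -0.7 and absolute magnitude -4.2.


d = 10^((m - M + 5)/5) = 10^((-0.7 - -4.2 + 5)/5) = 50.1187

50.1187 pc


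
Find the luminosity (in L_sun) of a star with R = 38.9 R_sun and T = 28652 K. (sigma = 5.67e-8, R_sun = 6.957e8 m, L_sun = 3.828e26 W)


R = 38.9 * 6.957e8 m = 2.706273e+10 m. L = 4*pi*R^2*sigma*T^4 = 4*pi*(2.706273e+10)^2 * 5.67e-8 * 28652^4 = 3.516866657e+32 W. L/L_sun = 3.516866657e+32 / 3.828e26 = 918721.6972

918721.6972 L_sun


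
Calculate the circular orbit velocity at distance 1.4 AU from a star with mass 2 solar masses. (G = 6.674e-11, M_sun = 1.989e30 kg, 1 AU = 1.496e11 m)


v = sqrt(GM/r) = sqrt(6.674e-11 * 3.978e+30 / 2.094e+11) = 35603.7445

35603.7445 m/s


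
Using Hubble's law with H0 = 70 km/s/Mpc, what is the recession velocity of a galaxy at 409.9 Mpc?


v = H0 * d = 70 * 409.9 = 28693.0

28693.0 km/s


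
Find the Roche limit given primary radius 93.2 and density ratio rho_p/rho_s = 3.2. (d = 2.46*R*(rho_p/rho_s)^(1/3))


d_Roche = 2.46 * 93.2 * 3.2^(1/3) = 337.8581

337.8581


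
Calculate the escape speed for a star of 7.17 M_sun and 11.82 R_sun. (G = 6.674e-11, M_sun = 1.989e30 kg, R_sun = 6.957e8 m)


M = 7.17 * 1.989e30 kg = 1.426113e+31 kg; R = 11.82 * 6.957e8 m = 8.223174e+09 m. v_esc = sqrt(2GM/R) = sqrt(2 * 6.674e-11 * 1.426113e+31 / 8.223174e+09) = 481133.2028

481133.2028 m/s


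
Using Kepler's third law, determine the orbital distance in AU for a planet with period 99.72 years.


a = P^(2/3) = 99.72^(2/3) = 21.5041

21.5041 AU


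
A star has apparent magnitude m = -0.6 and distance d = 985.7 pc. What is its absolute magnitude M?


M = m - 5*log10(d) + 5 = -0.6 - 5*log10(985.7) + 5 = -10.5687

-10.5687


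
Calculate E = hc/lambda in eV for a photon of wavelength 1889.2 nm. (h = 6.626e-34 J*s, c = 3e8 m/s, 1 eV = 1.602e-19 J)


E = hc/lambda = 6.626e-34 * 3e8 / 1.889e-06 = 1.052e-19 J = 0.6568 eV

0.6568 eV


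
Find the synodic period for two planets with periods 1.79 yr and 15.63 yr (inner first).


1/P_syn = |1/P1 - 1/P2| = |1/1.79 - 1/15.63| => P_syn = 2.0215

2.0215 years


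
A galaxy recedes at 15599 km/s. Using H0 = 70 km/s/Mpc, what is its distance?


d = v / H0 = 15599 / 70 = 222.8429

222.8429 Mpc


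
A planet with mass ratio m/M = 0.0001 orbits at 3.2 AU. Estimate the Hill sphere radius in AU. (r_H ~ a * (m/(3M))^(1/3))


r_H = a * (m/3M)^(1/3) = 3.2 * (0.0001/3)^(1/3) = 0.103

0.103 AU


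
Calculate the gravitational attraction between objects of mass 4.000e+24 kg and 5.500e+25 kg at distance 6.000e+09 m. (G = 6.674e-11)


F = G*m1*m2/r^2 = 6.674e-11 * 4.000e+24 * 5.500e+25 / (6.000e+09)^2 = 6.674e-11 * 2.200e+50 / 3.600e+19 = 4.079e+20

4.079e+20 N


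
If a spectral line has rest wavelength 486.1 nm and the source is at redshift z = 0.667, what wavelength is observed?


lam_obs = lam_emit * (1 + z) = 486.1 * (1 + 0.667) = 810.3287

810.3287 nm


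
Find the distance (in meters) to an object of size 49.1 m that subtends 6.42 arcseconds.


D = size / theta_rad, theta_rad = 6.42 * pi/(180*3600) = 3.113e-05, D = 1.578e+06

1.578e+06 m


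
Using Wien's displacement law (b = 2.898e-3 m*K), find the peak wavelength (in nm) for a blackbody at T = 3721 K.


lam_max = b / T = 2.898e-3 / 3721 = 7.788e-07 m = 778.8229 nm

778.8229 nm


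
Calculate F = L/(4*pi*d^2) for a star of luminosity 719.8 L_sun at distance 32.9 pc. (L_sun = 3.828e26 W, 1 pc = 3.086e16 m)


F = L / (4*pi*d^2) = 2.755e+29 / (4*pi*(1.015e+18)^2) = 2.127e-08

2.127e-08 W/m^2


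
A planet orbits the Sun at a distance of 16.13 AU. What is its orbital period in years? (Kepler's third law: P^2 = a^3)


P = a^(3/2) = 16.13^1.5 = 64.7816

64.7816 years


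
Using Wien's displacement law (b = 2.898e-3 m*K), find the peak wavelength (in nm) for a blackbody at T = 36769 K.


lam_max = b / T = 2.898e-3 / 36769 = 7.882e-08 m = 78.8164 nm

78.8164 nm


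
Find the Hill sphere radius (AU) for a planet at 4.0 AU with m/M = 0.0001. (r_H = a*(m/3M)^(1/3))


r_H = a * (m/3M)^(1/3) = 4.0 * (0.0001/3)^(1/3) = 0.1287

0.1287 AU


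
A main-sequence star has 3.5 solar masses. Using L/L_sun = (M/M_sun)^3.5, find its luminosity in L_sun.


L/L_sun = (M/M_sun)^3.5 = 3.5^3.5 = 80.2118

80.2118 L_sun


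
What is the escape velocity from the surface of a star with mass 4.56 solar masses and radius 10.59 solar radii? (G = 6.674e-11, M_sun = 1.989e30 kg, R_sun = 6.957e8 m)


M = 4.56 * 1.989e30 kg = 9.06984e+30 kg; R = 10.59 * 6.957e8 m = 7.367463e+09 m. v_esc = sqrt(2GM/R) = sqrt(2 * 6.674e-11 * 9.06984e+30 / 7.367463e+09) = 405367.5034

405367.5034 m/s


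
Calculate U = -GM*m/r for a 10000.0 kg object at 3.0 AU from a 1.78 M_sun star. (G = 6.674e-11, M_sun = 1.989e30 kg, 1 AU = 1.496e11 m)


M = 1.78 * 1.989e30 kg = 3.54042e+30 kg; r = 3.0 AU * 1.496e11 m/AU = 4.488e+11 m. U = -GM*m/r = -(6.674e-11 * 3.54042e+30 * 10000.0) / 4.488e+11 = -5.265e+12

-5.265e+12 J


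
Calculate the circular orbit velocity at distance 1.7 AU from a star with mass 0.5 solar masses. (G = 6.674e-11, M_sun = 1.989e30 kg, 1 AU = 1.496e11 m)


v = sqrt(GM/r) = sqrt(6.674e-11 * 9.945e+29 / 2.543e+11) = 16154.9358

16154.9358 m/s


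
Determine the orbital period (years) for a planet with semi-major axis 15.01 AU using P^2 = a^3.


P = a^(3/2) = 15.01^1.5 = 58.1529

58.1529 years


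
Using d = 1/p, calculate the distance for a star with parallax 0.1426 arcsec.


d = 1/p = 1/0.1426 = 7.0126

7.0126 pc


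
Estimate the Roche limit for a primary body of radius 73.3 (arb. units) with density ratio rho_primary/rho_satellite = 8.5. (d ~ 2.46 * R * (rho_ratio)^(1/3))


d_Roche = 2.46 * 73.3 * 8.5^(1/3) = 367.9979

367.9979


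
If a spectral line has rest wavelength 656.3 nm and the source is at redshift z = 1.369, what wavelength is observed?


lam_obs = lam_emit * (1 + z) = 656.3 * (1 + 1.369) = 1554.7747

1554.7747 nm


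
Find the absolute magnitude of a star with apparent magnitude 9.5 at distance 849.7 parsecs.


M = m - 5*log10(d) + 5 = 9.5 - 5*log10(849.7) + 5 = -0.1463

-0.1463


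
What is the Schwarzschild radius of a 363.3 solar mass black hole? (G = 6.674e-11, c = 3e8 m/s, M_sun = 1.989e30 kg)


M = 363.3 * 1.989e30 kg = 7.226037e+32 kg. rs = 2GM/c^2 = 2 * 6.674e-11 * 7.226037e+32 / (3e8)^2 = 1.072e+06

1.072e+06 m


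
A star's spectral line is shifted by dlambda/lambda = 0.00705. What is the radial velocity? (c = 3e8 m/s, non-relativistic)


v = (dlambda/lambda) * c = 0.00705 * 3e8 = 2.115e+06

2.115e+06 m/s


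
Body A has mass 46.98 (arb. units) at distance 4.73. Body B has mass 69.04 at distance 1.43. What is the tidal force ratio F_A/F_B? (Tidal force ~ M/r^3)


Ratio = (M1/r1^3) / (M2/r2^3) = (46.98/4.73^3) / (69.04/1.43^3) = 0.0188

0.0188


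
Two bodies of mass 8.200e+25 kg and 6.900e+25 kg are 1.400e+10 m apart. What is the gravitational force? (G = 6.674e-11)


F = G*m1*m2/r^2 = 6.674e-11 * 8.200e+25 * 6.900e+25 / (1.400e+10)^2 = 6.674e-11 * 5.658e+51 / 1.960e+20 = 1.927e+21

1.927e+21 N


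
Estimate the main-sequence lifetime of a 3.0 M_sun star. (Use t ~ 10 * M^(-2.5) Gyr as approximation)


t = 10 * M^(-2.5) = 10 * 3.0^(-2.5) = 0.6415

0.6415 Gyr


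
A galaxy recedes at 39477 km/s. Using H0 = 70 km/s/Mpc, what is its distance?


d = v / H0 = 39477 / 70 = 563.9571

563.9571 Mpc


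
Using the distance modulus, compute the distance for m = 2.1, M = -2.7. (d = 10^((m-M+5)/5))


d = 10^((m - M + 5)/5) = 10^((2.1 - -2.7 + 5)/5) = 91.2011

91.2011 pc


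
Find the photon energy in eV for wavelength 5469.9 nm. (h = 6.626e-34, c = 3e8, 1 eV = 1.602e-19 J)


E = hc/lambda = 6.626e-34 * 3e8 / 5.470e-06 = 3.634e-20 J = 0.2268 eV

0.2268 eV


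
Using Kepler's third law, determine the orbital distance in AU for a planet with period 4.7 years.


a = P^(2/3) = 4.7^(2/3) = 2.8059

2.8059 AU


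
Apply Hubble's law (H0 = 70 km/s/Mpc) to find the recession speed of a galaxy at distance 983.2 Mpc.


v = H0 * d = 70 * 983.2 = 68824.0

68824.0 km/s


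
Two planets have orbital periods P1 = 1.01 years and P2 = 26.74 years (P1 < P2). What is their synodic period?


1/P_syn = |1/P1 - 1/P2| = |1/1.01 - 1/26.74| => P_syn = 1.0496

1.0496 years


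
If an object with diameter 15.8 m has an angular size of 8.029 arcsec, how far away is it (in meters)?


D = size / theta_rad, theta_rad = 8.029 * pi/(180*3600) = 3.893e-05, D = 405901.599

405901.599 m


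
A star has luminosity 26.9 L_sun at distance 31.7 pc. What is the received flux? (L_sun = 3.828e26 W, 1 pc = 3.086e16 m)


F = L / (4*pi*d^2) = 1.030e+28 / (4*pi*(9.783e+17)^2) = 8.563e-10

8.563e-10 W/m^2


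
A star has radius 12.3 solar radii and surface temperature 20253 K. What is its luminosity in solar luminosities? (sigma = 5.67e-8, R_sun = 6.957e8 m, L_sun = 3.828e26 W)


R = 12.3 * 6.957e8 m = 8.55711e+09 m. L = 4*pi*R^2*sigma*T^4 = 4*pi*(8.55711e+09)^2 * 5.67e-8 * 20253^4 = 8.778182453e+30 W. L/L_sun = 8.778182453e+30 / 3.828e26 = 22931.5111

22931.5111 L_sun


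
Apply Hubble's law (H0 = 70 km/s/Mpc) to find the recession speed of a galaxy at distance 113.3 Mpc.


v = H0 * d = 70 * 113.3 = 7931.0

7931.0 km/s


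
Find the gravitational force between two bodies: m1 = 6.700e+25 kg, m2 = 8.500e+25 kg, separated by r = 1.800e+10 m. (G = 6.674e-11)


F = G*m1*m2/r^2 = 6.674e-11 * 6.700e+25 * 8.500e+25 / (1.800e+10)^2 = 6.674e-11 * 5.695e+51 / 3.240e+20 = 1.173e+21

1.173e+21 N


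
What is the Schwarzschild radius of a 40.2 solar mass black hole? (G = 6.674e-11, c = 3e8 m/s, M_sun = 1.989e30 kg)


M = 40.2 * 1.989e30 kg = 7.99578e+31 kg. rs = 2GM/c^2 = 2 * 6.674e-11 * 7.99578e+31 / (3e8)^2 = 118586.3016

118586.3016 m


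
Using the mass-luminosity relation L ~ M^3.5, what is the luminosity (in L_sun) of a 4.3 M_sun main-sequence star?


L/L_sun = (M/M_sun)^3.5 = 4.3^3.5 = 164.8692

164.8692 L_sun


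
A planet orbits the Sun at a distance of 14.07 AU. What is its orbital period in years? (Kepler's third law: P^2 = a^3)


P = a^(3/2) = 14.07^1.5 = 52.7766

52.7766 years


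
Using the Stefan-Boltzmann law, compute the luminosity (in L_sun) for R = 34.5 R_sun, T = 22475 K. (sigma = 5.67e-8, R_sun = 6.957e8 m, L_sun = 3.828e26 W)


R = 34.5 * 6.957e8 m = 2.400165e+10 m. L = 4*pi*R^2*sigma*T^4 = 4*pi*(2.400165e+10)^2 * 5.67e-8 * 22475^4 = 1.047306795e+32 W. L/L_sun = 1.047306795e+32 / 3.828e26 = 273591.1168

273591.1168 L_sun


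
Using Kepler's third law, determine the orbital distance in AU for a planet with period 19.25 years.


a = P^(2/3) = 19.25^(2/3) = 7.1827

7.1827 AU


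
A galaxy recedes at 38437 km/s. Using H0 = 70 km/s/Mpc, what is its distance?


d = v / H0 = 38437 / 70 = 549.1

549.1 Mpc


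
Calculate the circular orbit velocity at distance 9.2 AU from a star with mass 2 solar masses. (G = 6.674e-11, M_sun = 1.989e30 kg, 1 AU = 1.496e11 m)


v = sqrt(GM/r) = sqrt(6.674e-11 * 3.978e+30 / 1.376e+12) = 13888.8338

13888.8338 m/s


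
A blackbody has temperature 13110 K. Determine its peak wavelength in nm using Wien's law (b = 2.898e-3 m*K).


lam_max = b / T = 2.898e-3 / 13110 = 2.211e-07 m = 221.0526 nm

221.0526 nm


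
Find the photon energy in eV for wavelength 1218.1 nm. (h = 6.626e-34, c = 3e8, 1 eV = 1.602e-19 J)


E = hc/lambda = 6.626e-34 * 3e8 / 1.218e-06 = 1.632e-19 J = 1.0187 eV

1.0187 eV


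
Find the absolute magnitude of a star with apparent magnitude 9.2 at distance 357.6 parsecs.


M = m - 5*log10(d) + 5 = 9.2 - 5*log10(357.6) + 5 = 1.433

1.433


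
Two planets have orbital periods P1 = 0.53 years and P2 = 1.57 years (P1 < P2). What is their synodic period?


1/P_syn = |1/P1 - 1/P2| = |1/0.53 - 1/1.57| => P_syn = 0.8001

0.8001 years


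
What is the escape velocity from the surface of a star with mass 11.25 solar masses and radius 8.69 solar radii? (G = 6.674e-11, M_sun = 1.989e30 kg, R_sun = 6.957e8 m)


M = 11.25 * 1.989e30 kg = 2.237625e+31 kg; R = 8.69 * 6.957e8 m = 6.045633e+09 m. v_esc = sqrt(2GM/R) = sqrt(2 * 6.674e-11 * 2.237625e+31 / 6.045633e+09) = 702879.4755

702879.4755 m/s


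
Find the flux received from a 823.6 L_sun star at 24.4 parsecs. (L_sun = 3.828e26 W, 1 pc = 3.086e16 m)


F = L / (4*pi*d^2) = 3.153e+29 / (4*pi*(7.530e+17)^2) = 4.425e-08

4.425e-08 W/m^2


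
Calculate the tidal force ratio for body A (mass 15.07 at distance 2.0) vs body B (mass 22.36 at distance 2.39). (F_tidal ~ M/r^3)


Ratio = (M1/r1^3) / (M2/r2^3) = (15.07/2.0^3) / (22.36/2.39^3) = 1.1501

1.1501


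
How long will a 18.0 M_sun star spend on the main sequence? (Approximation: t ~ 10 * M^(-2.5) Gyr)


t = 10 * M^(-2.5) = 10 * 18.0^(-2.5) = 0.0073

0.0073 Gyr


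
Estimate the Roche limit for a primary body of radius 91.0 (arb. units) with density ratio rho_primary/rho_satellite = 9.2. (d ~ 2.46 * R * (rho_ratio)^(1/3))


d_Roche = 2.46 * 91.0 * 9.2^(1/3) = 469.0716

469.0716


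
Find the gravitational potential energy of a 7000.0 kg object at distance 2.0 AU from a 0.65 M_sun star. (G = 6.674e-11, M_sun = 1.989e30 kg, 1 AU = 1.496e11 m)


M = 0.65 * 1.989e30 kg = 1.29285e+30 kg; r = 2.0 AU * 1.496e11 m/AU = 2.992e+11 m. U = -GM*m/r = -(6.674e-11 * 1.29285e+30 * 7000.0) / 2.992e+11 = -2.019e+12

-2.019e+12 J


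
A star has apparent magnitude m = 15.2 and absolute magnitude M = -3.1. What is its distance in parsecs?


d = 10^((m - M + 5)/5) = 10^((15.2 - -3.1 + 5)/5) = 45708.819

45708.819 pc


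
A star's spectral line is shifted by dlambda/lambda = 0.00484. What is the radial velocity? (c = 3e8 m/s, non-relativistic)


v = (dlambda/lambda) * c = 0.00484 * 3e8 = 1.452e+06

1.452e+06 m/s


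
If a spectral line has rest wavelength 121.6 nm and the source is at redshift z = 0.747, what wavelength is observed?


lam_obs = lam_emit * (1 + z) = 121.6 * (1 + 0.747) = 212.4352

212.4352 nm


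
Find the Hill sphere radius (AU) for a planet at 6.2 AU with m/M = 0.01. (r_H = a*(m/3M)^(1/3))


r_H = a * (m/3M)^(1/3) = 6.2 * (0.01/3)^(1/3) = 0.9262

0.9262 AU


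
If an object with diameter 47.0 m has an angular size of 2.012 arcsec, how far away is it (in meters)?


D = size / theta_rad, theta_rad = 2.012 * pi/(180*3600) = 9.754e-06, D = 4.818e+06

4.818e+06 m


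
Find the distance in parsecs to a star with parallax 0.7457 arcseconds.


d = 1/p = 1/0.7457 = 1.341

1.341 pc


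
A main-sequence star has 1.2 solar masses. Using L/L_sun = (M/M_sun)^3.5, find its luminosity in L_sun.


L/L_sun = (M/M_sun)^3.5 = 1.2^3.5 = 1.8929

1.8929 L_sun


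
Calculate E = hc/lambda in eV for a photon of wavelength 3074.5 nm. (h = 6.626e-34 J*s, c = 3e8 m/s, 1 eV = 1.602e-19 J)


E = hc/lambda = 6.626e-34 * 3e8 / 3.075e-06 = 6.465e-20 J = 0.4036 eV

0.4036 eV


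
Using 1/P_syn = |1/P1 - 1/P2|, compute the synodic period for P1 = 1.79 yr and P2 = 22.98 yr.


1/P_syn = |1/P1 - 1/P2| = |1/1.79 - 1/22.98| => P_syn = 1.9412

1.9412 years


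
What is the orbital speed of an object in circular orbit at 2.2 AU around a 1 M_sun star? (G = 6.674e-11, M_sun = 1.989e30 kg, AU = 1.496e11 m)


v = sqrt(GM/r) = sqrt(6.674e-11 * 1.989e+30 / 3.291e+11) = 20083.2205

20083.2205 m/s


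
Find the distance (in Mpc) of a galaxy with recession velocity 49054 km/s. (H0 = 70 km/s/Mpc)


d = v / H0 = 49054 / 70 = 700.7714

700.7714 Mpc


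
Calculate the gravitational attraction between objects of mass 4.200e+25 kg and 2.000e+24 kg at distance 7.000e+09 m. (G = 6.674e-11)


F = G*m1*m2/r^2 = 6.674e-11 * 4.200e+25 * 2.000e+24 / (7.000e+09)^2 = 6.674e-11 * 8.400e+49 / 4.900e+19 = 1.144e+20

1.144e+20 N


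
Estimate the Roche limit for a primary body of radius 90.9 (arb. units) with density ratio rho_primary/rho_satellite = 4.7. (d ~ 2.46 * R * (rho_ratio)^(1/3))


d_Roche = 2.46 * 90.9 * 4.7^(1/3) = 374.5688

374.5688


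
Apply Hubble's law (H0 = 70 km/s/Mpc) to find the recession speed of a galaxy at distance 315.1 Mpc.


v = H0 * d = 70 * 315.1 = 22057.0

22057.0 km/s


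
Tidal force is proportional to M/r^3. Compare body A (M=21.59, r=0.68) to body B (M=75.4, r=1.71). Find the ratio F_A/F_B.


Ratio = (M1/r1^3) / (M2/r2^3) = (21.59/0.68^3) / (75.4/1.71^3) = 4.5535

4.5535


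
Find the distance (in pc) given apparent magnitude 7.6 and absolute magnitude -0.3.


d = 10^((m - M + 5)/5) = 10^((7.6 - -0.3 + 5)/5) = 380.1894

380.1894 pc


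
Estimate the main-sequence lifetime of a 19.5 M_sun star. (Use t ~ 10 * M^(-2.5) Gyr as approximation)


t = 10 * M^(-2.5) = 10 * 19.5^(-2.5) = 0.006

0.006 Gyr


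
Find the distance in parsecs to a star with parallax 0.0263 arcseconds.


d = 1/p = 1/0.0263 = 38.0228

38.0228 pc


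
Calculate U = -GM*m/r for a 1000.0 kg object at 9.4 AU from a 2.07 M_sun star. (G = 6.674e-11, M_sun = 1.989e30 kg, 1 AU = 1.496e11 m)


M = 2.07 * 1.989e30 kg = 4.11723e+30 kg; r = 9.4 AU * 1.496e11 m/AU = 1.40624e+12 m. U = -GM*m/r = -(6.674e-11 * 4.11723e+30 * 1000.0) / 1.40624e+12 = -1.954e+11

-1.954e+11 J


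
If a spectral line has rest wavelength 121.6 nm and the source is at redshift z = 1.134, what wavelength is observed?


lam_obs = lam_emit * (1 + z) = 121.6 * (1 + 1.134) = 259.4944

259.4944 nm


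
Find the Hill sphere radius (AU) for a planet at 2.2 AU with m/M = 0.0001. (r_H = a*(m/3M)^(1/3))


r_H = a * (m/3M)^(1/3) = 2.2 * (0.0001/3)^(1/3) = 0.0708

0.0708 AU


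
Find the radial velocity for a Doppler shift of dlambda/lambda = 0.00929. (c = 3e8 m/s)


v = (dlambda/lambda) * c = 0.00929 * 3e8 = 2.787e+06

2.787e+06 m/s


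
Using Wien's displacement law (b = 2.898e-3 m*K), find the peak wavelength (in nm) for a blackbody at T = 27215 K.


lam_max = b / T = 2.898e-3 / 27215 = 1.065e-07 m = 106.4854 nm

106.4854 nm


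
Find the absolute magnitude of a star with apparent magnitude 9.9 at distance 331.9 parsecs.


M = m - 5*log10(d) + 5 = 9.9 - 5*log10(331.9) + 5 = 2.295

2.295


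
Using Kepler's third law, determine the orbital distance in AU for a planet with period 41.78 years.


a = P^(2/3) = 41.78^(2/3) = 12.0405

12.0405 AU


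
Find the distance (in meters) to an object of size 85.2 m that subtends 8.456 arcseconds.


D = size / theta_rad, theta_rad = 8.456 * pi/(180*3600) = 4.100e-05, D = 2.078e+06

2.078e+06 m


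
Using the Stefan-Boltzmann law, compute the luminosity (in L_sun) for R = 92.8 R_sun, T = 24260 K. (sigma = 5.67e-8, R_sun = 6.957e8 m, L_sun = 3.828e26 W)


R = 92.8 * 6.957e8 m = 6.456096e+10 m. L = 4*pi*R^2*sigma*T^4 = 4*pi*(6.456096e+10)^2 * 5.67e-8 * 24260^4 = 1.028717359e+33 W. L/L_sun = 1.028717359e+33 / 3.828e26 = 2.687e+06

2.687e+06 L_sun


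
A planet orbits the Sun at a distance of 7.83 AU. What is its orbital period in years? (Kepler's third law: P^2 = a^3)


P = a^(3/2) = 7.83^1.5 = 21.91

21.91 years


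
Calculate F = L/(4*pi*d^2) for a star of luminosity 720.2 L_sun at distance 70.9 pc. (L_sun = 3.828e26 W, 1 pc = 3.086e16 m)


F = L / (4*pi*d^2) = 2.757e+29 / (4*pi*(2.188e+18)^2) = 4.583e-09

4.583e-09 W/m^2


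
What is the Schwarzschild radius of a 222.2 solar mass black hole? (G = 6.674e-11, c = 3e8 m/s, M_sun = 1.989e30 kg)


M = 222.2 * 1.989e30 kg = 4.419558e+32 kg. rs = 2GM/c^2 = 2 * 6.674e-11 * 4.419558e+32 / (3e8)^2 = 655469.5576

655469.5576 m


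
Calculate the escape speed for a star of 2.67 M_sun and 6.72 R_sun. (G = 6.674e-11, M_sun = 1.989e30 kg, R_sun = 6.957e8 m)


M = 2.67 * 1.989e30 kg = 5.31063e+30 kg; R = 6.72 * 6.957e8 m = 4.675104e+09 m. v_esc = sqrt(2GM/R) = sqrt(2 * 6.674e-11 * 5.31063e+30 / 4.675104e+09) = 389390.6177

389390.6177 m/s


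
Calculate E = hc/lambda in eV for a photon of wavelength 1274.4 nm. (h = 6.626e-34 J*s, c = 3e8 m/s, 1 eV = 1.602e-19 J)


E = hc/lambda = 6.626e-34 * 3e8 / 1.274e-06 = 1.560e-19 J = 0.9737 eV

0.9737 eV


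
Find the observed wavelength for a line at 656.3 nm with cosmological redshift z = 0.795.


lam_obs = lam_emit * (1 + z) = 656.3 * (1 + 0.795) = 1178.0585

1178.0585 nm


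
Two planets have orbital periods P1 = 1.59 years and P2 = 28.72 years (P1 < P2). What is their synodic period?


1/P_syn = |1/P1 - 1/P2| = |1/1.59 - 1/28.72| => P_syn = 1.6832

1.6832 years


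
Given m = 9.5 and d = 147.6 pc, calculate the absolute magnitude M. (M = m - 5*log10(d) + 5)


M = m - 5*log10(d) + 5 = 9.5 - 5*log10(147.6) + 5 = 3.6546

3.6546


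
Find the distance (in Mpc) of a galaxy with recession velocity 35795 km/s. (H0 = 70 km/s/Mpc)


d = v / H0 = 35795 / 70 = 511.3571

511.3571 Mpc


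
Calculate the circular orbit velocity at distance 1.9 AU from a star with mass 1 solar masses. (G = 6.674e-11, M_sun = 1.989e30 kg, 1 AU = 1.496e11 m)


v = sqrt(GM/r) = sqrt(6.674e-11 * 1.989e+30 / 2.842e+11) = 21610.6533

21610.6533 m/s


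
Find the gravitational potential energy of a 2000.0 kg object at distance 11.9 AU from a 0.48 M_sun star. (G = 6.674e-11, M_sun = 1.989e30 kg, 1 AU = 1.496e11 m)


M = 0.48 * 1.989e30 kg = 9.5472e+29 kg; r = 11.9 AU * 1.496e11 m/AU = 1.78024e+12 m. U = -GM*m/r = -(6.674e-11 * 9.5472e+29 * 2000.0) / 1.78024e+12 = -7.158e+10

-7.158e+10 J


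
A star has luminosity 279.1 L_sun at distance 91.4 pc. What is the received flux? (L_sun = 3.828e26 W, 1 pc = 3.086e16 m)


F = L / (4*pi*d^2) = 1.068e+29 / (4*pi*(2.821e+18)^2) = 1.069e-09

1.069e-09 W/m^2


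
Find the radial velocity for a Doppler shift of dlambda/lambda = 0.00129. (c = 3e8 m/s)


v = (dlambda/lambda) * c = 0.00129 * 3e8 = 387000.0

387000.0 m/s


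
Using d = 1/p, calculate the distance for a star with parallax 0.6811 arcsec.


d = 1/p = 1/0.6811 = 1.4682

1.4682 pc


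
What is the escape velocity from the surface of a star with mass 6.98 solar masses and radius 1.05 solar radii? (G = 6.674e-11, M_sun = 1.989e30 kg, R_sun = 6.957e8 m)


M = 6.98 * 1.989e30 kg = 1.388322e+31 kg; R = 1.05 * 6.957e8 m = 7.30485e+08 m. v_esc = sqrt(2GM/R) = sqrt(2 * 6.674e-11 * 1.388322e+31 / 7.30485e+08) = 1.593e+06

1.593e+06 m/s


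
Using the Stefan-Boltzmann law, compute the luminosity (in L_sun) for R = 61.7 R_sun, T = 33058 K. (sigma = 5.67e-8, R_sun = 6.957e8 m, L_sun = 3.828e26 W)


R = 61.7 * 6.957e8 m = 4.292469e+10 m. L = 4*pi*R^2*sigma*T^4 = 4*pi*(4.292469e+10)^2 * 5.67e-8 * 33058^4 = 1.567882667e+33 W. L/L_sun = 1.567882667e+33 / 3.828e26 = 4.096e+06

4.096e+06 L_sun


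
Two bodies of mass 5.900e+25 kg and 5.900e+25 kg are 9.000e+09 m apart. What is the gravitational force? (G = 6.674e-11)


F = G*m1*m2/r^2 = 6.674e-11 * 5.900e+25 * 5.900e+25 / (9.000e+09)^2 = 6.674e-11 * 3.481e+51 / 8.100e+19 = 2.868e+21

2.868e+21 N


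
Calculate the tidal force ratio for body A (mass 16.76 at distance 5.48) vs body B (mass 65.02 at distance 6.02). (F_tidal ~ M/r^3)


Ratio = (M1/r1^3) / (M2/r2^3) = (16.76/5.48^3) / (65.02/6.02^3) = 0.3417

0.3417


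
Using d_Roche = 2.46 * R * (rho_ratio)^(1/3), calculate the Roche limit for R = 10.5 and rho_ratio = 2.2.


d_Roche = 2.46 * 10.5 * 2.2^(1/3) = 33.5943

33.5943


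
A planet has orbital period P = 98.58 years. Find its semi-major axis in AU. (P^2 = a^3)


a = P^(2/3) = 98.58^(2/3) = 21.3399

21.3399 AU


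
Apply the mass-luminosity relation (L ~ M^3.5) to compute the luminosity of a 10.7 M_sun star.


L/L_sun = (M/M_sun)^3.5 = 10.7^3.5 = 4007.2203

4007.2203 L_sun


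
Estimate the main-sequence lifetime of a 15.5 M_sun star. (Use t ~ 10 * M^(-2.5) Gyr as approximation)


t = 10 * M^(-2.5) = 10 * 15.5^(-2.5) = 0.0106

0.0106 Gyr


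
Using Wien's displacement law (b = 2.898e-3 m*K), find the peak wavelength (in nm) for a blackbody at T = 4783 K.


lam_max = b / T = 2.898e-3 / 4783 = 6.059e-07 m = 605.8959 nm

605.8959 nm


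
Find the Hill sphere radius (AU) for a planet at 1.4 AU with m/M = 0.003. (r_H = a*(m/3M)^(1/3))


r_H = a * (m/3M)^(1/3) = 1.4 * (0.003/3)^(1/3) = 0.14

0.14 AU


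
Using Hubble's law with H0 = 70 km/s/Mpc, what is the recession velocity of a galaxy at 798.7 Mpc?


v = H0 * d = 70 * 798.7 = 55909.0

55909.0 km/s


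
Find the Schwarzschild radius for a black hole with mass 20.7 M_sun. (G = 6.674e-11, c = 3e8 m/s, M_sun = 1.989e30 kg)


M = 20.7 * 1.989e30 kg = 4.11723e+31 kg. rs = 2GM/c^2 = 2 * 6.674e-11 * 4.11723e+31 / (3e8)^2 = 61063.0956

61063.0956 m


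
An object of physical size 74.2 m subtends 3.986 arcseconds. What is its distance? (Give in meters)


D = size / theta_rad, theta_rad = 3.986 * pi/(180*3600) = 1.932e-05, D = 3.840e+06

3.840e+06 m


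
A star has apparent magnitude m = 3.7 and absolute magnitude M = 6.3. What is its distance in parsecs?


d = 10^((m - M + 5)/5) = 10^((3.7 - 6.3 + 5)/5) = 3.02

3.02 pc


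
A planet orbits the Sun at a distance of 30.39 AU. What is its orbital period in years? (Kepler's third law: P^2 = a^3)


P = a^(3/2) = 30.39^1.5 = 167.5313

167.5313 years


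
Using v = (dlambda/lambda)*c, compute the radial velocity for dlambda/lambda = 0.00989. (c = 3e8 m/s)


v = (dlambda/lambda) * c = 0.00989 * 3e8 = 2.967e+06

2.967e+06 m/s


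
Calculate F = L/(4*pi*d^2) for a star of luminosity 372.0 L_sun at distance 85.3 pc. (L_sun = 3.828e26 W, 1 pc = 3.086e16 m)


F = L / (4*pi*d^2) = 1.424e+29 / (4*pi*(2.632e+18)^2) = 1.635e-09

1.635e-09 W/m^2


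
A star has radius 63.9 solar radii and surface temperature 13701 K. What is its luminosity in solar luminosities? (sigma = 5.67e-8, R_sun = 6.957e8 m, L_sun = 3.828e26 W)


R = 63.9 * 6.957e8 m = 4.445523e+10 m. L = 4*pi*R^2*sigma*T^4 = 4*pi*(4.445523e+10)^2 * 5.67e-8 * 13701^4 = 4.961896616e+31 W. L/L_sun = 4.961896616e+31 / 3.828e26 = 129621.1237

129621.1237 L_sun


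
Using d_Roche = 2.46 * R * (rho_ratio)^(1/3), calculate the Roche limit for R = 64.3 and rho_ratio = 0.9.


d_Roche = 2.46 * 64.3 * 0.9^(1/3) = 152.7192

152.7192


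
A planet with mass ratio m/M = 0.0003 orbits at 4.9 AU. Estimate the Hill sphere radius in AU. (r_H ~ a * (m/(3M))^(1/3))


r_H = a * (m/3M)^(1/3) = 4.9 * (0.0003/3)^(1/3) = 0.2274

0.2274 AU


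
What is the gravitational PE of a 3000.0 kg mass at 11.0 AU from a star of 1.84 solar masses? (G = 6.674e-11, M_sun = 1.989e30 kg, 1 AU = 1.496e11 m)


M = 1.84 * 1.989e30 kg = 3.65976e+30 kg; r = 11.0 AU * 1.496e11 m/AU = 1.6456e+12 m. U = -GM*m/r = -(6.674e-11 * 3.65976e+30 * 3000.0) / 1.6456e+12 = -4.453e+11

-4.453e+11 J


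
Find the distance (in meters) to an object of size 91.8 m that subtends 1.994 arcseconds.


D = size / theta_rad, theta_rad = 1.994 * pi/(180*3600) = 9.667e-06, D = 9.496e+06

9.496e+06 m


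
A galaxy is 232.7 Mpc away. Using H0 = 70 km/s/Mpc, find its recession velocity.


v = H0 * d = 70 * 232.7 = 16289.0

16289.0 km/s


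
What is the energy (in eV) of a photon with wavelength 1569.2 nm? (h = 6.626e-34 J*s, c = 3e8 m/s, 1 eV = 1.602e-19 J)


E = hc/lambda = 6.626e-34 * 3e8 / 1.569e-06 = 1.267e-19 J = 0.7907 eV

0.7907 eV


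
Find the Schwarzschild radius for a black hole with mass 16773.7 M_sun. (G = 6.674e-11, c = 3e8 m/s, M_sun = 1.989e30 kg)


M = 16773.7 * 1.989e30 kg = 3.33628893e+34 kg. rs = 2GM/c^2 = 2 * 6.674e-11 * 3.33628893e+34 / (3e8)^2 = 4.948e+07

4.948e+07 m


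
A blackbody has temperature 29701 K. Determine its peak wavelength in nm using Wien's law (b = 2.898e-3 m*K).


lam_max = b / T = 2.898e-3 / 29701 = 9.757e-08 m = 97.5725 nm

97.5725 nm


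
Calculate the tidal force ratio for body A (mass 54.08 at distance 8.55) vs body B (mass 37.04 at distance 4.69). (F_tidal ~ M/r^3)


Ratio = (M1/r1^3) / (M2/r2^3) = (54.08/8.55^3) / (37.04/4.69^3) = 0.241

0.241


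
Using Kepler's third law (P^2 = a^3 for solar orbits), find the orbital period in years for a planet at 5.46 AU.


P = a^(3/2) = 5.46^1.5 = 12.7582

12.7582 years


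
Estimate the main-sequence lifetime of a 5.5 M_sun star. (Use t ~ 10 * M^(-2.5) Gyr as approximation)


t = 10 * M^(-2.5) = 10 * 5.5^(-2.5) = 0.141

0.141 Gyr


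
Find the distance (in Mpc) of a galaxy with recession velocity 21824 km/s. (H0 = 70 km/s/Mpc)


d = v / H0 = 21824 / 70 = 311.7714

311.7714 Mpc


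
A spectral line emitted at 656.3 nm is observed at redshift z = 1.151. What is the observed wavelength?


lam_obs = lam_emit * (1 + z) = 656.3 * (1 + 1.151) = 1411.7013

1411.7013 nm


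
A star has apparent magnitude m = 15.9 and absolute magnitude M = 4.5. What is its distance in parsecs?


d = 10^((m - M + 5)/5) = 10^((15.9 - 4.5 + 5)/5) = 1905.4607

1905.4607 pc


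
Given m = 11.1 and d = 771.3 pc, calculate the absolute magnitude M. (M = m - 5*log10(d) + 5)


M = m - 5*log10(d) + 5 = 11.1 - 5*log10(771.3) + 5 = 1.6639

1.6639


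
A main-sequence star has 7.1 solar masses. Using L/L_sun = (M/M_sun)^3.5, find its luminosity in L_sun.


L/L_sun = (M/M_sun)^3.5 = 7.1^3.5 = 953.6834

953.6834 L_sun


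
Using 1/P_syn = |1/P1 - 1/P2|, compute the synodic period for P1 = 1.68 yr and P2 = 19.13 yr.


1/P_syn = |1/P1 - 1/P2| = |1/1.68 - 1/19.13| => P_syn = 1.8417

1.8417 years


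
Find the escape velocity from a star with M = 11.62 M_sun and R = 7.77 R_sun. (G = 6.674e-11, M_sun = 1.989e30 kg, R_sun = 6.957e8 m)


M = 11.62 * 1.989e30 kg = 2.311218e+31 kg; R = 7.77 * 6.957e8 m = 5.405589e+09 m. v_esc = sqrt(2GM/R) = sqrt(2 * 6.674e-11 * 2.311218e+31 / 5.405589e+09) = 755452.2926

755452.2926 m/s


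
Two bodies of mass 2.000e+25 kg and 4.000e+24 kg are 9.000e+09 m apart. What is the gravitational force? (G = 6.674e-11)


F = G*m1*m2/r^2 = 6.674e-11 * 2.000e+25 * 4.000e+24 / (9.000e+09)^2 = 6.674e-11 * 8.000e+49 / 8.100e+19 = 6.592e+19

6.592e+19 N


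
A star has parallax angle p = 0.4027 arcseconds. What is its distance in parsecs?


d = 1/p = 1/0.4027 = 2.4832

2.4832 pc


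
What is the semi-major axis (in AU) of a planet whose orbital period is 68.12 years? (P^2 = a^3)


a = P^(2/3) = 68.12^(2/3) = 16.6795

16.6795 AU


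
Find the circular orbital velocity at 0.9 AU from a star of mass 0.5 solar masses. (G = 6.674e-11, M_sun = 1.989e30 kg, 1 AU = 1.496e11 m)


v = sqrt(GM/r) = sqrt(6.674e-11 * 9.945e+29 / 1.346e+11) = 22202.8356

22202.8356 m/s


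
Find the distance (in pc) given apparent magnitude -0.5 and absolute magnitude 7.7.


d = 10^((m - M + 5)/5) = 10^((-0.5 - 7.7 + 5)/5) = 0.2291

0.2291 pc


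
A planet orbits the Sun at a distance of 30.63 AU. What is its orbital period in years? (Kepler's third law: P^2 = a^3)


P = a^(3/2) = 30.63^1.5 = 169.5198

169.5198 years


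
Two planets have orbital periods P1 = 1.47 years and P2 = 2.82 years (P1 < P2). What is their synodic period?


1/P_syn = |1/P1 - 1/P2| = |1/1.47 - 1/2.82| => P_syn = 3.0707

3.0707 years


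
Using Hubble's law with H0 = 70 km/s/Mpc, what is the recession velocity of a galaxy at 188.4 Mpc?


v = H0 * d = 70 * 188.4 = 13188.0

13188.0 km/s


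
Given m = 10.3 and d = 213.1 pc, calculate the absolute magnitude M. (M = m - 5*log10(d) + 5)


M = m - 5*log10(d) + 5 = 10.3 - 5*log10(213.1) + 5 = 3.6571

3.6571


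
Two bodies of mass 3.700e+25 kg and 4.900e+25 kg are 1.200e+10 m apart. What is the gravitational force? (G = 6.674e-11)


F = G*m1*m2/r^2 = 6.674e-11 * 3.700e+25 * 4.900e+25 / (1.200e+10)^2 = 6.674e-11 * 1.813e+51 / 1.440e+20 = 8.403e+20

8.403e+20 N


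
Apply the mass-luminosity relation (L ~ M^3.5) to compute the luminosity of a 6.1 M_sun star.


L/L_sun = (M/M_sun)^3.5 = 6.1^3.5 = 560.6017

560.6017 L_sun


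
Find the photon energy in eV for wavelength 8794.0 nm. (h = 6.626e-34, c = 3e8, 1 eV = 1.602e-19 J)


E = hc/lambda = 6.626e-34 * 3e8 / 8.794e-06 = 2.260e-20 J = 0.1411 eV

0.1411 eV


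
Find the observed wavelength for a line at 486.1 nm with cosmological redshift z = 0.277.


lam_obs = lam_emit * (1 + z) = 486.1 * (1 + 0.277) = 620.7497

620.7497 nm


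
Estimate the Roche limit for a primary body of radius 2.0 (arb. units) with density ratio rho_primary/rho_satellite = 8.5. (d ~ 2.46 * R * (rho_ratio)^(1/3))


d_Roche = 2.46 * 2.0 * 8.5^(1/3) = 10.0409

10.0409


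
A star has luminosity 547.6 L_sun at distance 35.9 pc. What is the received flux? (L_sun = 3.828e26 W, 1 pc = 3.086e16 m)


F = L / (4*pi*d^2) = 2.096e+29 / (4*pi*(1.108e+18)^2) = 1.359e-08

1.359e-08 W/m^2


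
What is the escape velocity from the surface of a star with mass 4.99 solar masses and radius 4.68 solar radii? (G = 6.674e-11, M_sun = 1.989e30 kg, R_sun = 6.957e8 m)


M = 4.99 * 1.989e30 kg = 9.92511e+30 kg; R = 4.68 * 6.957e8 m = 3.255876e+09 m. v_esc = sqrt(2GM/R) = sqrt(2 * 6.674e-11 * 9.92511e+30 / 3.255876e+09) = 637884.1854

637884.1854 m/s


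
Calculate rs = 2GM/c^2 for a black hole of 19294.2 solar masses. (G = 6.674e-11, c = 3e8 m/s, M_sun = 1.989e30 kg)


M = 19294.2 * 1.989e30 kg = 3.83761638e+34 kg. rs = 2GM/c^2 = 2 * 6.674e-11 * 3.83761638e+34 / (3e8)^2 = 5.692e+07

5.692e+07 m


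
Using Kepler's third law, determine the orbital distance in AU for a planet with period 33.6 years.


a = P^(2/3) = 33.6^(2/3) = 10.4126

10.4126 AU


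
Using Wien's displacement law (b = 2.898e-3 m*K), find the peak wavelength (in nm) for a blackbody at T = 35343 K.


lam_max = b / T = 2.898e-3 / 35343 = 8.200e-08 m = 81.9964 nm

81.9964 nm


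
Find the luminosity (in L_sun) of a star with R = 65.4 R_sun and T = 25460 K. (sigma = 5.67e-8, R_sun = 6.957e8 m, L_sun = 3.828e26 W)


R = 65.4 * 6.957e8 m = 4.549878e+10 m. L = 4*pi*R^2*sigma*T^4 = 4*pi*(4.549878e+10)^2 * 5.67e-8 * 25460^4 = 6.197635399e+32 W. L/L_sun = 6.197635399e+32 / 3.828e26 = 1.619e+06

1.619e+06 L_sun


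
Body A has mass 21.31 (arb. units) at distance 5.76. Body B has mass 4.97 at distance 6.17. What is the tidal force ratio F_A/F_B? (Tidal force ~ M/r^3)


Ratio = (M1/r1^3) / (M2/r2^3) = (21.31/5.76^3) / (4.97/6.17^3) = 5.2701

5.2701


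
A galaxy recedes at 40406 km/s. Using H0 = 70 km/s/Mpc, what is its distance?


d = v / H0 = 40406 / 70 = 577.2286

577.2286 Mpc


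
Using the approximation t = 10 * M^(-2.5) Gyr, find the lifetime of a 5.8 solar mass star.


t = 10 * M^(-2.5) = 10 * 5.8^(-2.5) = 0.1234

0.1234 Gyr


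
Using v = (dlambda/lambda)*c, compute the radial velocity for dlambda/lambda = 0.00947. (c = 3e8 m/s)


v = (dlambda/lambda) * c = 0.00947 * 3e8 = 2.841e+06

2.841e+06 m/s


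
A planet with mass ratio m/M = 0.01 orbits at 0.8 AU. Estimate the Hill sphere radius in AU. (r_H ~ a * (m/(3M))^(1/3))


r_H = a * (m/3M)^(1/3) = 0.8 * (0.01/3)^(1/3) = 0.1195

0.1195 AU


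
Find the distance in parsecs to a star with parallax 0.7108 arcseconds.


d = 1/p = 1/0.7108 = 1.4069

1.4069 pc


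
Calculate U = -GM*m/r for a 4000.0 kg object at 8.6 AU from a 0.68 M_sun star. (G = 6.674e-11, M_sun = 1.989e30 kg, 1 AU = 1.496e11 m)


M = 0.68 * 1.989e30 kg = 1.35252e+30 kg; r = 8.6 AU * 1.496e11 m/AU = 1.28656e+12 m. U = -GM*m/r = -(6.674e-11 * 1.35252e+30 * 4000.0) / 1.28656e+12 = -2.806e+11

-2.806e+11 J


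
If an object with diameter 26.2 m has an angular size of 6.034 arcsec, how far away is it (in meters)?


D = size / theta_rad, theta_rad = 6.034 * pi/(180*3600) = 2.925e-05, D = 895614.5051

895614.5051 m


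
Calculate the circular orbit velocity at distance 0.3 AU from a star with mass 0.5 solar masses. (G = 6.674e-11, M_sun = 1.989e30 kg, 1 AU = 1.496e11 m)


v = sqrt(GM/r) = sqrt(6.674e-11 * 9.945e+29 / 4.488e+10) = 38456.4393

38456.4393 m/s


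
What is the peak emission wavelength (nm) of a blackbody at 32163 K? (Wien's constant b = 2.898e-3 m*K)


lam_max = b / T = 2.898e-3 / 32163 = 9.010e-08 m = 90.1035 nm

90.1035 nm


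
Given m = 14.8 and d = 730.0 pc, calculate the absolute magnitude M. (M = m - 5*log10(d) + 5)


M = m - 5*log10(d) + 5 = 14.8 - 5*log10(730.0) + 5 = 5.4834

5.4834


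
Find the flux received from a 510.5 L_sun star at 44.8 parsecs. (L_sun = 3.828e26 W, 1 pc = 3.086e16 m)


F = L / (4*pi*d^2) = 1.954e+29 / (4*pi*(1.383e+18)^2) = 8.136e-09

8.136e-09 W/m^2


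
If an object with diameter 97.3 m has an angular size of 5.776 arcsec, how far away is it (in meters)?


D = size / theta_rad, theta_rad = 5.776 * pi/(180*3600) = 2.800e-05, D = 3.475e+06

3.475e+06 m


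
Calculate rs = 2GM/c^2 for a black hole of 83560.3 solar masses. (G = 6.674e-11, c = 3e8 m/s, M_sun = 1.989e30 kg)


M = 83560.3 * 1.989e30 kg = 1.662014367e+35 kg. rs = 2GM/c^2 = 2 * 6.674e-11 * 1.662014367e+35 / (3e8)^2 = 2.465e+08

2.465e+08 m


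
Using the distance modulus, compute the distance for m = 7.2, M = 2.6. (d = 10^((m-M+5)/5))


d = 10^((m - M + 5)/5) = 10^((7.2 - 2.6 + 5)/5) = 83.1764

83.1764 pc


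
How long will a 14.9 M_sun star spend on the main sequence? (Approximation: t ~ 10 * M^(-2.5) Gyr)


t = 10 * M^(-2.5) = 10 * 14.9^(-2.5) = 0.0117

0.0117 Gyr


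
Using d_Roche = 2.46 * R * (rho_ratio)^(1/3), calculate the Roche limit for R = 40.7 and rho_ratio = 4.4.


d_Roche = 2.46 * 40.7 * 4.4^(1/3) = 164.0642

164.0642


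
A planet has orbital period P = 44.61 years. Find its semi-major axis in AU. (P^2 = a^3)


a = P^(2/3) = 44.61^(2/3) = 12.5783

12.5783 AU


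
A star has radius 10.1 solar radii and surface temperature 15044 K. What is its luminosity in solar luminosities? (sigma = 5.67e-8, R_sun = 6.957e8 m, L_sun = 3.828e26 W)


R = 10.1 * 6.957e8 m = 7.02657e+09 m. L = 4*pi*R^2*sigma*T^4 = 4*pi*(7.02657e+09)^2 * 5.67e-8 * 15044^4 = 1.801909505e+30 W. L/L_sun = 1.801909505e+30 / 3.828e26 = 4707.1826

4707.1826 L_sun


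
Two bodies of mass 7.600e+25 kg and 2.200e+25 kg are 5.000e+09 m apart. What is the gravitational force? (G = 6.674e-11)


F = G*m1*m2/r^2 = 6.674e-11 * 7.600e+25 * 2.200e+25 / (5.000e+09)^2 = 6.674e-11 * 1.672e+51 / 2.500e+19 = 4.464e+21

4.464e+21 N


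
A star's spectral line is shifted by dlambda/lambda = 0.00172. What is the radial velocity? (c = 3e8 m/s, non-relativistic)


v = (dlambda/lambda) * c = 0.00172 * 3e8 = 516000.0

516000.0 m/s


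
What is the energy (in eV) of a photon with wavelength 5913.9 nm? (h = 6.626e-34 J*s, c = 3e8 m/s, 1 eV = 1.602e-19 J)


E = hc/lambda = 6.626e-34 * 3e8 / 5.914e-06 = 3.361e-20 J = 0.2098 eV

0.2098 eV
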